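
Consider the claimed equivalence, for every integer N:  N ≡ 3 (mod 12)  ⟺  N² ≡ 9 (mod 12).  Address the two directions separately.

(⟹) Suppose N ≡ 3 (mod 12). Write N = 12j + 3. Then (12j + 3)² = 144j² + 72j + 9 = 12(12j² + 6j) + 9, so N² ≡ 9 (mod 12).

(⟸) This fails: take N = 9. Then 9² = 81 ≡ 9 (mod 12), yet 9 ≡ 9 (mod 12), not 3.

The forward direction holds; the converse fails.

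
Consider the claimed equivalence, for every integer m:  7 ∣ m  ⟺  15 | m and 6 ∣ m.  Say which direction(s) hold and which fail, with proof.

(⇒) This fails: take m = 7. Certainly 7 ∣ 7, but 15 ∤ 7.

(⇐) This fails: take m = 30. Both 15 ∣ 30 and 6 ∣ 30, yet 30 is not a multiple of 7 (since 30 = 4·7 + 2), so 7 ∤ 30.

Both directions fail.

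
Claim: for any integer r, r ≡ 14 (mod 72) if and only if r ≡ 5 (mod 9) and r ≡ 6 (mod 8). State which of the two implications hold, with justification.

Both directions hold; the statement is true.

(→) Suppose r ≡ 14 (mod 72); write r = 72j + 14. Since 9 ∣ 72, reducing mod 9 gives r ≡ 14 ≡ 5 (mod 9); since 8 ∣ 72, reducing mod 8 gives r ≡ 14 ≡ 6 (mod 8).

(←) Conversely, if r ≡ 5 (mod 9) and r ≡ 6 (mod 8), then by the Chinese remainder theorem r ≡ 14 (mod 72). This is exactly r ≡ 14 (mod 72).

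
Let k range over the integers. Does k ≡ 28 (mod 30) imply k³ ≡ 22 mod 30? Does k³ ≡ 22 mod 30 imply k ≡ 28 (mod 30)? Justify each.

The biconditional holds.

Forward direction. Suppose k ≡ 28 (mod 30). Write k = 30j + 28. Then (30j + 28)³ = 27000j³ + 75600j² + 70560j + 21952 = 30(900j³ + 2520j² + 2352j + 731) + 22, so k³ ≡ 22 (mod 30).

Converse. Suppose k³ ≡ 22 (mod 30). The only residue r in {0, …, 29} with r³ ≡ 22 (mod 30) is r = 28, so k ≡ 28 (mod 30).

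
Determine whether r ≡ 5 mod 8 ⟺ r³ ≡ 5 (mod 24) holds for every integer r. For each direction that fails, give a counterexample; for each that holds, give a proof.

Not equivalent: only (⇐) holds.

(⟹) This fails: take r = 13. Then 13 ≡ 5 (mod 8), but 13³ = 2197 ≡ 13 (mod 24), not 5.

(⟸) Conversely, the residues r modulo 24 with r³ ≡ 5 (mod 24) are exactly {5}, and each is ≡ 5 (mod 8).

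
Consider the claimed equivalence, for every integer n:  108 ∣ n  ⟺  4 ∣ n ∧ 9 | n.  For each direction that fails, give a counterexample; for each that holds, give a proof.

(⇒) holds; (⇐) fails.

Forward direction. If 108 ∣ n, write n = 108q. Since 108 = 27·4, n = 4·(27q), so 4 ∣ n; and since 108 = 12·9, n = 9·(12q), so 9 ∣ n.

Converse. This fails: take n = 36. Both 4 ∣ 36 and 9 ∣ 36, yet 36 is not a multiple of 108 (since 36 = 0·108 + 36), so 108 ∤ 36.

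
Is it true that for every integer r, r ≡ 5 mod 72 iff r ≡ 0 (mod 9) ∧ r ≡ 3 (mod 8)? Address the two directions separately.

Neither direction holds.

(⇒) This fails: r = 5 gives 5 ≡ 5 (mod 72) but 5 ≡ 5 (mod 9), so the conjunction on the right does not hold.

(⇐) This fails: r = 27 satisfies both congruences on the right (27 ≡ 0 mod 9 and 27 ≡ 3 mod 8) yet 27 ≡ 27 (mod 72), not 5.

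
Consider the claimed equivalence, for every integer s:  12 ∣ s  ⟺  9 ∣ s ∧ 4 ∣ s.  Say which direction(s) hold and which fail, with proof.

(⇒) This fails: take s = 12. Certainly 12 ∣ 12, but 9 ∤ 12.

(⇐) Suppose 9 ∣ s and 4 ∣ s. Any common multiple of 9 and 4 is a multiple of their lcm; here gcd(9, 4) = 1, so lcm(9, 4) = 9·4 = 36, so 36 ∣ s. Since 12 ∣ 36, it follows that 12 ∣ s.

The forward direction fails; the converse holds.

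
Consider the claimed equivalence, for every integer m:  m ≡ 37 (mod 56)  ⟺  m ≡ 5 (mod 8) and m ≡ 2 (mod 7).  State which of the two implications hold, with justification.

Both directions hold.

(⇐) If m ≡ 5 (mod 8) and m ≡ 2 (mod 7), then by the Chinese remainder theorem m ≡ 37 (mod 56). This is exactly m ≡ 37 (mod 56).

(⇒) Suppose m ≡ 37 (mod 56); write m = 56j + 37. Since 8 ∣ 56, reducing mod 8 gives m ≡ 37 ≡ 5 (mod 8); since 7 ∣ 56, reducing mod 7 gives m ≡ 37 ≡ 2 (mod 7).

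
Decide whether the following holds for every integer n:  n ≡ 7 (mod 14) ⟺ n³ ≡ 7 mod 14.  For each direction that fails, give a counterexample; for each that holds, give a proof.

The biconditional holds.

[⇒] Suppose n ≡ 7 (mod 14). Write n = 14j + 7. Then (14j + 7)³ = 2744j³ + 4116j² + 2058j + 343 = 14(196j³ + 294j² + 147j + 24) + 7, so n³ ≡ 7 (mod 14).

[⇐] Conversely, suppose n³ ≡ 7 (mod 14). The only residue r in {0, …, 13} with r³ ≡ 7 (mod 14) is r = 7, so n ≡ 7 (mod 14).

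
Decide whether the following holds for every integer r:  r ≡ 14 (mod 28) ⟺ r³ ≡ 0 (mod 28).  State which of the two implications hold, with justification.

Only the forward direction holds.

(←) This fails: take r = 0. Then 0³ = 0 ≡ 0 (mod 28), yet 0 ≡ 0 (mod 28), not 14.

(→) Suppose r ≡ 14 (mod 28). Write r = 28j + 14. Then (28j + 14)³ = 21952j³ + 32928j² + 16464j + 2744 = 28(784j³ + 1176j² + 588j + 98) + 0, so r³ ≡ 0 (mod 28).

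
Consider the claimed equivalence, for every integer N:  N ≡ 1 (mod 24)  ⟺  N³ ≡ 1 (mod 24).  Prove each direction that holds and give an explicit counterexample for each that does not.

Converse. Suppose N³ ≡ 1 (mod 24). The only residue r in {0, …, 23} with r³ ≡ 1 (mod 24) is r = 1, so N ≡ 1 (mod 24).

Forward direction. Suppose N ≡ 1 (mod 24). Write N = 24j + 1. Then (24j + 1)³ = 13824j³ + 1728j² + 72j + 1 = 24(576j³ + 72j² + 3j) + 1, so N³ ≡ 1 (mod 24).

Equivalent; both directions hold.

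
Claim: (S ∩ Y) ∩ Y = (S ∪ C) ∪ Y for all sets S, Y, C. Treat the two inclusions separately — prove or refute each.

(⊆) holds; (⊇) fails.

(⟹) Let x ∈ (S ∩ Y) ∩ Y. Then either x ∈ S ∩ Y and x ∉ C; or x ∈ S ∩ Y ∩ C. In each case x ∈ (S ∪ C) ∪ Y, so (S ∩ Y) ∩ Y ⊆ (S ∪ C) ∪ Y.

(⟸) This inclusion fails. Take S = {1}, Y = ∅, C = ∅; then 1 ∈ (S ∪ C) ∪ Y but 1 ∉ (S ∩ Y) ∩ Y.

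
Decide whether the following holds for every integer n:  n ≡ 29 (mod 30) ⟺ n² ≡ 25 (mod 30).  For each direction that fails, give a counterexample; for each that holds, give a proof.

(→) This fails: take n = 29. Then 29 ≡ 29 (mod 30), but 29² = 841 ≡ 1 (mod 30), not 25.

(←) This fails: take n = 5. Then 5² = 25 ≡ 25 (mod 30), yet 5 ≡ 5 (mod 30), not 29.

(⇒) fails and (⇐) fails.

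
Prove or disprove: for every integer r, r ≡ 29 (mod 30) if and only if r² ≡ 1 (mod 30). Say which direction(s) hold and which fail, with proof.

[⇐] This fails: take r = 1. Then 1² = 1 ≡ 1 (mod 30), yet 1 ≡ 1 (mod 30), not 29.

[⇒] Suppose r ≡ 29 (mod 30). Write r = 30j + 29. Then (30j + 29)² = 900j² + 1740j + 841 = 30(30j² + 58j + 28) + 1, so r² ≡ 1 (mod 30).

The forward direction holds; the converse fails.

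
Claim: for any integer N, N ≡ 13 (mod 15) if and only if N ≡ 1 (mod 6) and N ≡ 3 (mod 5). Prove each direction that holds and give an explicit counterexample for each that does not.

(⟸) If N ≡ 1 (mod 6) and N ≡ 3 (mod 5), then by the Chinese remainder theorem N ≡ 13 (mod 30). Since 13 ≡ 13 (mod 15) and 15 ∣ 30, we get N ≡ 13 (mod 15).

(⟹) This fails: N = 28 gives 28 ≡ 13 (mod 15) but 28 ≡ 4 (mod 6), so the conjunction on the right does not hold.

(⇒) fails; (⇐) holds.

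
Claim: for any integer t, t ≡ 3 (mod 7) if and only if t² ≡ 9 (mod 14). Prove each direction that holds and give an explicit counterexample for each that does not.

Neither direction holds.

(⇒) This fails: take t = 10. Then 10 ≡ 3 (mod 7), but 10² = 100 ≡ 2 (mod 14), not 9.

(⇐) This fails: take t = 11. Then 11² = 121 ≡ 9 (mod 14), yet 11 ≡ 4 (mod 7), not 3.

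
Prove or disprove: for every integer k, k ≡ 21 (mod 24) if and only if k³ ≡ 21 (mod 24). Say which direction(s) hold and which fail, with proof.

[⇒] Suppose k ≡ 21 (mod 24). Write k = 24j + 21. Then (24j + 21)³ = 13824j³ + 36288j² + 31752j + 9261 = 24(576j³ + 1512j² + 1323j + 385) + 21, so k³ ≡ 21 (mod 24).

[⇐] Conversely, suppose k³ ≡ 21 (mod 24). The only residue r in {0, …, 23} with r³ ≡ 21 (mod 24) is r = 21, so k ≡ 21 (mod 24).

Both implications hold.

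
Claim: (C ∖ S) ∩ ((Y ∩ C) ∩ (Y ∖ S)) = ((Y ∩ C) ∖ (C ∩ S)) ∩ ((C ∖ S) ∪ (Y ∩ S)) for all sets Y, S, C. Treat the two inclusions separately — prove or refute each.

(⊆) Let x ∈ (C ∖ S) ∩ ((Y ∩ C) ∩ (Y ∖ S)). Then x ∈ Y ∩ C and x ∉ S, from which x ∈ ((Y ∩ C) ∖ (C ∩ S)) ∩ ((C ∖ S) ∪ (Y ∩ S)).

(⊇) Let x ∈ ((Y ∩ C) ∖ (C ∩ S)) ∩ ((C ∖ S) ∪ (Y ∩ S)). Then x ∈ Y ∩ C and x ∉ S, from which x ∈ (C ∖ S) ∩ ((Y ∩ C) ∩ (Y ∖ S)).

Both inclusions hold; the sets are equal.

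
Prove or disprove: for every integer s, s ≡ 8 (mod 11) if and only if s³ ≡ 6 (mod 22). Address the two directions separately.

The forward direction fails; the converse holds.

Converse. The residues r modulo 22 with r³ ≡ 6 (mod 22) are exactly {8}, and each is ≡ 8 (mod 11).

Forward direction. This fails: take s = 19. Then 19 ≡ 8 (mod 11), but 19³ = 6859 ≡ 17 (mod 22), not 6.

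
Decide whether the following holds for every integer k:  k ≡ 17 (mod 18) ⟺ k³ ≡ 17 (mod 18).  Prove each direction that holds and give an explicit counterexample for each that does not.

Forward direction. Suppose k ≡ 17 (mod 18). Write k = 18j + 17. Then (18j + 17)³ = 5832j³ + 16524j² + 15606j + 4913 = 18(324j³ + 918j² + 867j + 272) + 17, so k³ ≡ 17 (mod 18).

Converse. This fails: take k = 5. Then 5³ = 125 ≡ 17 (mod 18), yet 5 ≡ 5 (mod 18), not 17.

The forward direction holds; the converse fails.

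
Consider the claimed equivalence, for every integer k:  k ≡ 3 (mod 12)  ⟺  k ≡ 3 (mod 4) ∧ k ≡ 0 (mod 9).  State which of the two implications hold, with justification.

Only the reverse direction holds.

(⇒) This fails: k = 3 gives 3 ≡ 3 (mod 12) but 3 ≡ 3 (mod 9), so the conjunction on the right does not hold.

(⇐) Conversely, if k ≡ 3 (mod 4) and k ≡ 0 (mod 9), then by the Chinese remainder theorem k ≡ 27 (mod 36). Since 27 ≡ 3 (mod 12) and 12 ∣ 36, we get k ≡ 3 (mod 12).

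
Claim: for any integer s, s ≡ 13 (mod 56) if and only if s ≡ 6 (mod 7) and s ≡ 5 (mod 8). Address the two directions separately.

Forward direction. Suppose s ≡ 13 (mod 56); write s = 56j + 13. Since 7 ∣ 56, reducing mod 7 gives s ≡ 13 ≡ 6 (mod 7); since 8 ∣ 56, reducing mod 8 gives s ≡ 13 ≡ 5 (mod 8).

Converse. If s ≡ 6 (mod 7) and s ≡ 5 (mod 8), then by the Chinese remainder theorem s ≡ 13 (mod 56). This is exactly s ≡ 13 (mod 56).

Equivalent; both directions hold.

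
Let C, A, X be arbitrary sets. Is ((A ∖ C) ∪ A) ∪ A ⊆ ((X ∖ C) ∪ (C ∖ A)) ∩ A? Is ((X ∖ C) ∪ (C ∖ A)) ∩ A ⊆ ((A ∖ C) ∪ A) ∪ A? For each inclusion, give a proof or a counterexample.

Only the reverse inclusion holds.

(⟸) Let x ∈ ((X ∖ C) ∪ (C ∖ A)) ∩ A. Then x ∈ A ∩ X and x ∉ C, from which x ∈ ((A ∖ C) ∪ A) ∪ A.

(⟹) This inclusion fails. Take C = ∅, A = {1}, X = ∅; then 1 ∈ ((A ∖ C) ∪ A) ∪ A but 1 ∉ ((X ∖ C) ∪ (C ∖ A)) ∩ A.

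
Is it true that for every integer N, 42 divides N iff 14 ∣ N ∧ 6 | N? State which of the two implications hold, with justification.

(⟹) If 42 ∣ N, write N = 42q. Since 42 = 3·14, N = 14·(3q), so 14 ∣ N; and since 42 = 7·6, N = 6·(7q), so 6 ∣ N.

(⟸) Suppose 14 ∣ N and 6 ∣ N. Any common multiple of 14 and 6 is a multiple of their lcm; here lcm(14, 6) = 14·6/gcd(14, 6) = 84/2 = 42, so 42 ∣ N.

The biconditional holds.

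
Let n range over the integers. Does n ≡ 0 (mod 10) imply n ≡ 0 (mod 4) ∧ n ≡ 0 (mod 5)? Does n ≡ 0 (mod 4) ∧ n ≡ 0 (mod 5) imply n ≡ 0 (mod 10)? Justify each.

[⇒] This fails: n = 10 gives 10 ≡ 0 (mod 10) but 10 ≡ 2 (mod 4), so the conjunction on the right does not hold.

[⇐] Conversely, if n ≡ 0 (mod 4) and n ≡ 0 (mod 5), then by the Chinese remainder theorem n ≡ 0 (mod 20). Since 0 ≡ 0 (mod 10) and 10 ∣ 20, we get n ≡ 0 (mod 10).

Only the reverse direction holds.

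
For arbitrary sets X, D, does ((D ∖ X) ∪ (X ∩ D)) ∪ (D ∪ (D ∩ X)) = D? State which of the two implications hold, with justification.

Forward inclusion. Let x ∈ ((D ∖ X) ∪ (X ∩ D)) ∪ (D ∪ (D ∩ X)). Then either x ∈ D and x ∉ X; or x ∈ X ∩ D. In each case x ∈ D, so ((D ∖ X) ∪ (X ∩ D)) ∪ (D ∪ (D ∩ X)) ⊆ D.

Reverse inclusion. Let x ∈ D. Then either x ∈ D and x ∉ X; or x ∈ X ∩ D. In each case x ∈ ((D ∖ X) ∪ (X ∩ D)) ∪ (D ∪ (D ∩ X)), so D ⊆ ((D ∖ X) ∪ (X ∩ D)) ∪ (D ∪ (D ∩ X)).

The two sets are equal.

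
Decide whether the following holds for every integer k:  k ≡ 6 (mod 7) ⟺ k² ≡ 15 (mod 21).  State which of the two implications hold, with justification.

(⟹) This fails: take k = 13. Then 13 ≡ 6 (mod 7), but 13² = 169 ≡ 1 (mod 21), not 15.

(⟸) This fails: take k = 15. Then 15² = 225 ≡ 15 (mod 21), yet 15 ≡ 1 (mod 7), not 6.

Neither implication holds.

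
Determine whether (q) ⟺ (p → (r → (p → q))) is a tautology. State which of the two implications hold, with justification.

(⇒) Assume the antecedent. If p is true, the antecedent forces (p = T, q = T, r = F) or (p = T, q = T, r = T), and p → (r → (p → q)) holds there. If p is false, p → (r → (p → q)) reduces to true regardless of the other variables. Either way p → (r → (p → q)) holds.

(⇐) This fails. Under p = F, q = F, r = F, the left side is false but the right side is true.

(⇒) holds; (⇐) fails.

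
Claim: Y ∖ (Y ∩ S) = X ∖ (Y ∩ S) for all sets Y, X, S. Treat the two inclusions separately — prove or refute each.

Neither inclusion holds.

Forward inclusion. This inclusion fails. Take Y = {1}, X = ∅, S = ∅; then 1 ∈ Y ∖ (Y ∩ S) but 1 ∉ X ∖ (Y ∩ S).

Reverse inclusion. This inclusion fails. Take Y = ∅, X = {1}, S = ∅; then 1 ∈ X ∖ (Y ∩ S) but 1 ∉ Y ∖ (Y ∩ S).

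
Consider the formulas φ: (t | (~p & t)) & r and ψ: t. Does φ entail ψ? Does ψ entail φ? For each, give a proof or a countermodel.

(⇐) This fails. Under p = F, r = F, t = T, the left side is false but the right side is true.

(⇒) Assume the antecedent. If p is true, the antecedent forces (p = T, r = T, t = T), and t holds there. If p is false, the antecedent forces (p = F, r = T, t = T), and t holds there. Either way t holds.

Not equivalent: only (⇒) holds.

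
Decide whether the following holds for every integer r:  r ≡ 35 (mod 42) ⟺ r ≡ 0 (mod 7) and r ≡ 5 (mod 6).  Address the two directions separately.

(←) If r ≡ 0 (mod 7) and r ≡ 5 (mod 6), then by the Chinese remainder theorem r ≡ 35 (mod 42). This is exactly r ≡ 35 (mod 42).

(→) Suppose r ≡ 35 (mod 42); write r = 42j + 35. Since 7 ∣ 42, reducing mod 7 gives r ≡ 35 ≡ 0 (mod 7); since 6 ∣ 42, reducing mod 6 gives r ≡ 35 ≡ 5 (mod 6).

The biconditional holds.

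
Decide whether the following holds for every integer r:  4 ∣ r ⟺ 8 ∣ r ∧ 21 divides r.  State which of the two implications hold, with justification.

(⇒) fails; (⇐) holds.

(⟹) This fails: take r = 4. Certainly 4 ∣ 4, but 8 ∤ 4.

(⟸) Suppose 8 ∣ r and 21 ∣ r. Any common multiple of 8 and 21 is a multiple of their lcm; here gcd(8, 21) = 1, so lcm(8, 21) = 8·21 = 168, so 168 ∣ r. Since 4 ∣ 168, it follows that 4 ∣ r.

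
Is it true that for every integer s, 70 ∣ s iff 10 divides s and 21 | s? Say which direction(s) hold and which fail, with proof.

[⇒] This fails: take s = 70. Certainly 70 ∣ 70, but 21 ∤ 70.

[⇐] Suppose 10 ∣ s and 21 ∣ s. Any common multiple of 10 and 21 is a multiple of their lcm; here gcd(10, 21) = 1, so lcm(10, 21) = 10·21 = 210, so 210 ∣ s. Since 70 ∣ 210, it follows that 70 ∣ s.

(⇒) fails; (⇐) holds.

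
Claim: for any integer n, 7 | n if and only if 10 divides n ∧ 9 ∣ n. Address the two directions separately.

(→) This fails: take n = 7. Certainly 7 ∣ 7, but 10 ∤ 7.

(←) This fails: take n = 90. Both 10 ∣ 90 and 9 ∣ 90, yet 90 is not a multiple of 7 (since 90 = 12·7 + 6), so 7 ∤ 90.

Both directions fail.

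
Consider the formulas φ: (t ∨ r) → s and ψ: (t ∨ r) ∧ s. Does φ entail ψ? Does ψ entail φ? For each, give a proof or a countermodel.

The forward direction fails; the converse holds.

(⇒) This fails. Under s = F, t = F, r = F, the left side is true but the right side is false.

(⇐) Assume the antecedent. If s is true, (t ∨ r) → s reduces to true regardless of the other variables. If s is false, the antecedent cannot hold. Either way (t ∨ r) → s holds.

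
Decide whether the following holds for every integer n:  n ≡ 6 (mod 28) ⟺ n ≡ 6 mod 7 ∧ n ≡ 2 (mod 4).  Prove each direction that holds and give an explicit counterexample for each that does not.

The biconditional holds.

(⟹) Suppose n ≡ 6 (mod 28); write n = 28j + 6. Since 7 ∣ 28, reducing mod 7 gives n ≡ 6 (mod 7); since 4 ∣ 28, reducing mod 4 gives n ≡ 6 ≡ 2 (mod 4).

(⟸) Conversely, if n ≡ 6 (mod 7) and n ≡ 2 (mod 4), then by the Chinese remainder theorem n ≡ 6 (mod 28). This is exactly n ≡ 6 (mod 28).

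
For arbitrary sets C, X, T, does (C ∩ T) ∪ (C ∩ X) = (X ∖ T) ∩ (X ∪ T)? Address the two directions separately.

Neither inclusion holds.

Forward inclusion. This inclusion fails. Take C = {1}, X = ∅, T = {1}; then 1 ∈ (C ∩ T) ∪ (C ∩ X) but 1 ∉ (X ∖ T) ∩ (X ∪ T).

Reverse inclusion. This inclusion fails. Take C = ∅, X = {1}, T = ∅; then 1 ∈ (X ∖ T) ∩ (X ∪ T) but 1 ∉ (C ∩ T) ∪ (C ∩ X).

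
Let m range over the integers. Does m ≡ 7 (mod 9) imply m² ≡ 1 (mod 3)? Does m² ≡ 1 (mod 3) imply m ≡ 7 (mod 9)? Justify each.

Forward direction. Suppose m ≡ 7 (mod 9). Then m² ≡ 7² = 49 (mod 9), and since 3 ∣ 9, also m² ≡ 1 (mod 3).

Converse. This fails: take m = 1. Then 1² = 1 ≡ 1 (mod 3), yet 1 ≡ 1 (mod 9), not 7.

The forward direction holds; the converse fails.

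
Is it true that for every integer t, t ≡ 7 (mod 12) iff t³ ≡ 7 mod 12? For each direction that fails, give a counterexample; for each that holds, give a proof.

Equivalent; both directions hold.

Converse. For the converse, argue contrapositively. If t ≢ 7 (mod 12), then t is congruent to one of 0, 1, 2, 3, 4, 5, 6, 8, 9, 10, 11 modulo 12, and these give t³ ≡ 0, 1, 8, 3, 4, 5, 0, 8, 9, 4, 11 respectively — never 7.

Forward direction. Suppose t ≡ 7 (mod 12). Write t = 12j + 7. Then (12j + 7)³ = 1728j³ + 3024j² + 1764j + 343 = 12(144j³ + 252j² + 147j + 28) + 7, so t³ ≡ 7 (mod 12).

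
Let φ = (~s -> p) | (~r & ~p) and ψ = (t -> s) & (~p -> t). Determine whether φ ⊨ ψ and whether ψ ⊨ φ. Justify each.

Only the reverse direction holds.

Forward direction. This fails. Under r = F, s = F, t = F, p = F, the left side is true but the right side is false.

Converse. Assume the antecedent. If s is true, (~s -> p) | (~r & ~p) reduces to true regardless of the other variables. If s is false, the antecedent forces (r = F, s = F, t = F, p = T) or (r = T, s = F, t = F, p = T), and (~s -> p) | (~r & ~p) holds there. Either way (~s -> p) | (~r & ~p) holds.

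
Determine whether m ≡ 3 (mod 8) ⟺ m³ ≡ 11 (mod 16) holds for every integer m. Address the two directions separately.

Only the converse holds.

[⇒] This fails: take m = 11. Then 11 ≡ 3 (mod 8), but 11³ = 1331 ≡ 3 (mod 16), not 11.

[⇐] Conversely, the residues r modulo 16 with r³ ≡ 11 (mod 16) are exactly {3}, and each is ≡ 3 (mod 8).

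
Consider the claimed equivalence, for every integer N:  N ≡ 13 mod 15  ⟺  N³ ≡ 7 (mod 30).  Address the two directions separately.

(⇐) The residues r modulo 30 with r³ ≡ 7 (mod 30) are exactly {13}, and each is ≡ 13 (mod 15).

(⇒) This fails: take N = 28. Then 28 ≡ 13 (mod 15), but 28³ = 21952 ≡ 22 (mod 30), not 7.

The forward direction fails; the converse holds.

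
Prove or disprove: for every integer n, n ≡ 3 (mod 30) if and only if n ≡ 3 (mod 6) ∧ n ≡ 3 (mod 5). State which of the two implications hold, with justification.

Equivalent; both directions hold.

(→) Suppose n ≡ 3 (mod 30); write n = 30j + 3. Since 6 ∣ 30, reducing mod 6 gives n ≡ 3 (mod 6); since 5 ∣ 30, reducing mod 5 gives n ≡ 3 (mod 5).

(←) Conversely, if n ≡ 3 (mod 6) and n ≡ 3 (mod 5), then by the Chinese remainder theorem n ≡ 3 (mod 30). This is exactly n ≡ 3 (mod 30).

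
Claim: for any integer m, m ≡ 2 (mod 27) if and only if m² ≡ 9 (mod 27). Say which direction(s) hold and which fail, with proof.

Forward direction. This fails: take m = 2. Then 2 ≡ 2 (mod 27), but 2² = 4 ≡ 4 (mod 27), not 9.

Converse. This fails: take m = 3. Then 3² = 9 ≡ 9 (mod 27), yet 3 ≡ 3 (mod 27), not 2.

Neither implication holds.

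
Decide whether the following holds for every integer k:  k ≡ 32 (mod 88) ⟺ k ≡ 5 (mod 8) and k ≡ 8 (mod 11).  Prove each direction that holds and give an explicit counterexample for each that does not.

(⇒) This fails: k = 32 gives 32 ≡ 32 (mod 88) but 32 ≡ 0 (mod 8), so the conjunction on the right does not hold.

(⇐) This fails: k = 85 satisfies both congruences on the right (85 ≡ 5 mod 8 and 85 ≡ 8 mod 11) yet 85 ≡ 85 (mod 88), not 32.

Neither implication holds.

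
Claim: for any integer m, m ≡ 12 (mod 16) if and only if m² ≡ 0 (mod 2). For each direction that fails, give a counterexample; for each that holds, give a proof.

(⇒) holds; (⇐) fails.

(⇐) This fails: take m = 0. Then 0² = 0 ≡ 0 (mod 2), yet 0 ≡ 0 (mod 16), not 12.

(⇒) Suppose m ≡ 12 (mod 16). Then m² ≡ 12² = 144 (mod 16), and since 2 ∣ 16, also m² ≡ 0 (mod 2).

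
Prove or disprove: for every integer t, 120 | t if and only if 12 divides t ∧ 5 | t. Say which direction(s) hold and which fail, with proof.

The forward direction holds; the converse fails.

[⇒] If 120 ∣ t, write t = 120q. Since 120 = 10·12, t = 12·(10q), so 12 ∣ t; and since 120 = 24·5, t = 5·(24q), so 5 ∣ t.

[⇐] This fails: take t = 60. Both 12 ∣ 60 and 5 ∣ 60, yet 60 is not a multiple of 120 (since 60 = 0·120 + 60), so 120 ∤ 60.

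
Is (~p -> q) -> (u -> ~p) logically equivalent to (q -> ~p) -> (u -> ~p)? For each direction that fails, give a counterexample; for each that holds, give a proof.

Not equivalent: only (⇒) holds.

Forward direction. Assume the antecedent. If p is true, the antecedent forces (p = T, q = F, u = F) or (p = T, q = T, u = F), and (q -> ~p) -> (u -> ~p) holds there. If p is false, (q -> ~p) -> (u -> ~p) reduces to true regardless of the other variables. Either way (q -> ~p) -> (u -> ~p) holds.

Converse. This fails. Under p = T, q = T, u = T, the left side is false but the right side is true.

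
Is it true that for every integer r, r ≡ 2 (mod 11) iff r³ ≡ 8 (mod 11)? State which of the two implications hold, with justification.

[⇒] Suppose r ≡ 2 (mod 11). Write r = 11j + 2. Then (11j + 2)³ = 1331j³ + 726j² + 132j + 8 = 11(121j³ + 66j² + 12j) + 8, so r³ ≡ 8 (mod 11).

[⇐] For the converse, argue contrapositively. If r ≢ 2 (mod 11), then r is congruent to one of 0, 1, 3, 4, 5, 6, 7, 8, 9, 10 modulo 11, and these give r³ ≡ 0, 1, 5, 9, 4, 7, 2, 6, 3, 10 respectively — never 8.

Equivalent; both directions hold.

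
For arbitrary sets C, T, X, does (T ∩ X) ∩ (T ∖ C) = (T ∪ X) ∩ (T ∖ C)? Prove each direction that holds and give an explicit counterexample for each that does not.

The sets are not equal: only the forward inclusion holds.

(⊆) Let x ∈ (T ∩ X) ∩ (T ∖ C). Then x ∈ T ∩ X and x ∉ C, from which x ∈ (T ∪ X) ∩ (T ∖ C).

(⊇) This inclusion fails. Take C = ∅, T = {1}, X = ∅; then 1 ∈ (T ∪ X) ∩ (T ∖ C) but 1 ∉ (T ∩ X) ∩ (T ∖ C).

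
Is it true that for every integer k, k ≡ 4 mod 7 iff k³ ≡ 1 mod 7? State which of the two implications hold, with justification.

(⇒) holds; (⇐) fails.

(⇐) This fails: take k = 1. Then 1³ = 1 ≡ 1 (mod 7), yet 1 ≡ 1 (mod 7), not 4.

(⇒) Suppose k ≡ 4 mod 7. Write k = 7j + 4. Then (7j + 4)³ = 343j³ + 588j² + 336j + 64 = 7(49j³ + 84j² + 48j + 9) + 1, so k³ ≡ 1 (mod 7).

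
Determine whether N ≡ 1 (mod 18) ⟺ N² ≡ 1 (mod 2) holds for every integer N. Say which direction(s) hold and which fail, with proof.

Only the forward implication holds.

[⇒] Suppose N ≡ 1 (mod 18). Then N² ≡ 1² = 1 (mod 18), and since 2 ∣ 18, also N² ≡ 1 (mod 2).

[⇐] This fails: take N = 3. Then 3² = 9 ≡ 1 (mod 2), yet 3 ≡ 3 (mod 18), not 1.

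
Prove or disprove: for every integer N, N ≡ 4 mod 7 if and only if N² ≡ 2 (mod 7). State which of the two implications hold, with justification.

Not equivalent: only (⇒) holds.

(⟹) Suppose N ≡ 4 mod 7. Write N = 7j + 4. Then (7j + 4)² = 49j² + 56j + 16 = 7(7j² + 8j + 2) + 2, so N² ≡ 2 (mod 7).

(⟸) This fails: take N = 3. Then 3² = 9 ≡ 2 (mod 7), yet 3 ≡ 3 (mod 7), not 4.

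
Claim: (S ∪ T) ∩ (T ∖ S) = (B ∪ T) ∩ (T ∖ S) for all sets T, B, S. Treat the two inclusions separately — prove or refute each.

The two sets are equal.

Forward inclusion. Let x ∈ (S ∪ T) ∩ (T ∖ S). Then either x ∈ T and x ∉ B, S; or x ∈ T ∩ B and x ∉ S. In each case x ∈ (B ∪ T) ∩ (T ∖ S), so (S ∪ T) ∩ (T ∖ S) ⊆ (B ∪ T) ∩ (T ∖ S).

Reverse inclusion. Let x ∈ (B ∪ T) ∩ (T ∖ S). Then either x ∈ T and x ∉ B, S; or x ∈ T ∩ B and x ∉ S. In each case x ∈ (S ∪ T) ∩ (T ∖ S), so (B ∪ T) ∩ (T ∖ S) ⊆ (S ∪ T) ∩ (T ∖ S).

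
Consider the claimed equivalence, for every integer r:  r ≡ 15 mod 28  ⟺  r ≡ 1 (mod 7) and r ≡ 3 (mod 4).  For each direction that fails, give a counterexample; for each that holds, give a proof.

(⟸) If r ≡ 1 (mod 7) and r ≡ 3 (mod 4), then by the Chinese remainder theorem r ≡ 15 (mod 28). This is exactly r ≡ 15 (mod 28).

(⟹) Suppose r ≡ 15 (mod 28); write r = 28j + 15. Since 7 ∣ 28, reducing mod 7 gives r ≡ 15 ≡ 1 (mod 7); since 4 ∣ 28, reducing mod 4 gives r ≡ 15 ≡ 3 (mod 4).

Both directions hold; the statement is true.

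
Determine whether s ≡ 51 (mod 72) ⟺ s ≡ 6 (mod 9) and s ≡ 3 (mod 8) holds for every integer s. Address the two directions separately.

Forward direction. Suppose s ≡ 51 (mod 72); write s = 72j + 51. Since 9 ∣ 72, reducing mod 9 gives s ≡ 51 ≡ 6 (mod 9); since 8 ∣ 72, reducing mod 8 gives s ≡ 51 ≡ 3 (mod 8).

Converse. If s ≡ 6 (mod 9) and s ≡ 3 (mod 8), then by the Chinese remainder theorem s ≡ 51 (mod 72). This is exactly s ≡ 51 (mod 72).

The biconditional holds.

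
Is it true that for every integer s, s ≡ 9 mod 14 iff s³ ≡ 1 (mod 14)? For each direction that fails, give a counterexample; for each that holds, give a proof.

(⟹) Suppose s ≡ 9 mod 14. Write s = 14j + 9. Then (14j + 9)³ = 2744j³ + 5292j² + 3402j + 729 = 14(196j³ + 378j² + 243j + 52) + 1, so s³ ≡ 1 (mod 14).

(⟸) This fails: take s = 1. Then 1³ = 1 ≡ 1 (mod 14), yet 1 ≡ 1 (mod 14), not 9.

(⇒) holds; (⇐) fails.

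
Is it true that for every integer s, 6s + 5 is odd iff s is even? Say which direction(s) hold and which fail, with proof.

Not equivalent: only (⇐) holds.

(⇒) This fails: take s = 7. Then 6s + 5 = 47, which is odd, yet s = 7 is odd, not even.

(⇐) Suppose s is even. Since 6 is even, 6s is even for every s, so 6s + 5 has the same parity as 5, which is odd. Hence 6s + 5 is odd.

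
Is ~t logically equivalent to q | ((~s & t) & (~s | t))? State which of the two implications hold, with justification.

(⇒) fails and (⇐) fails.

(⟹) This fails. Under t = F, s = F, q = F, the left side is true but the right side is false.

(⟸) This fails. Under t = T, s = F, q = F, the left side is false but the right side is true.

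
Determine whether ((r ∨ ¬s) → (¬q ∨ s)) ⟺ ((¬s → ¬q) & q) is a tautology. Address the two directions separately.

(⇒) This fails. Under r = F, s = F, q = F, the left side is true but the right side is false.

(⇐) Assume the antecedent. If r is true, the antecedent forces (r = T, s = T, q = T), and (r ∨ ¬s) → (¬q ∨ s) holds there. If r is false, the antecedent forces (r = F, s = T, q = T), and (r ∨ ¬s) → (¬q ∨ s) holds there. Either way (r ∨ ¬s) → (¬q ∨ s) holds.

The forward direction fails; the converse holds.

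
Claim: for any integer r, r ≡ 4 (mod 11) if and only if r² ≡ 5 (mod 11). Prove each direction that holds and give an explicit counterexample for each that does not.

Forward direction. Suppose r ≡ 4 (mod 11). Write r = 11j + 4. Then (11j + 4)² = 121j² + 88j + 16 = 11(11j² + 8j + 1) + 5, so r² ≡ 5 (mod 11).

Converse. This fails: take r = 7. Then 7² = 49 ≡ 5 (mod 11), yet 7 ≡ 7 (mod 11), not 4.

Only the forward direction holds.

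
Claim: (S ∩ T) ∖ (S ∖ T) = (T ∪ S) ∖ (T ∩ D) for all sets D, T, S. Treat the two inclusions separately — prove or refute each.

(⊆) This inclusion fails. Take D = {1}, T = {1}, S = {1}; then 1 ∈ (S ∩ T) ∖ (S ∖ T) but 1 ∉ (T ∪ S) ∖ (T ∩ D).

(⊇) This inclusion fails. Take D = ∅, T = {1}, S = ∅; then 1 ∈ (T ∪ S) ∖ (T ∩ D) but 1 ∉ (S ∩ T) ∖ (S ∖ T).

Both inclusions fail.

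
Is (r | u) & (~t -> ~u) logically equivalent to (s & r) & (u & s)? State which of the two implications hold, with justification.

(⇒) fails and (⇐) fails.

(⟹) This fails. Under s = F, t = T, u = T, r = F, the left side is true but the right side is false.

(⟸) This fails. Under s = T, t = F, u = T, r = T, the left side is false but the right side is true.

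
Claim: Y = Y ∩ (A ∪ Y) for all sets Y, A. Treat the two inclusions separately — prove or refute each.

Forward inclusion. Let x ∈ Y. Then either x ∈ Y and x ∉ A; or x ∈ Y ∩ A. In each case x ∈ Y ∩ (A ∪ Y), so Y ⊆ Y ∩ (A ∪ Y).

Reverse inclusion. Let x ∈ Y ∩ (A ∪ Y). Then either x ∈ Y and x ∉ A; or x ∈ Y ∩ A. In each case x ∈ Y, so Y ∩ (A ∪ Y) ⊆ Y.

Both inclusions hold; the sets are equal.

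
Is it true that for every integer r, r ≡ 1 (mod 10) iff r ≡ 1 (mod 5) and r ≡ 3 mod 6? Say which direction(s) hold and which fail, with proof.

(→) This fails: r = 1 gives 1 ≡ 1 (mod 10) but 1 ≡ 1 (mod 6), so the conjunction on the right does not hold.

(←) Conversely, if r ≡ 1 (mod 5) and r ≡ 3 (mod 6), then by the Chinese remainder theorem r ≡ 21 (mod 30). Since 21 ≡ 1 (mod 10) and 10 ∣ 30, we get r ≡ 1 (mod 10).

Not equivalent: only (⇐) holds.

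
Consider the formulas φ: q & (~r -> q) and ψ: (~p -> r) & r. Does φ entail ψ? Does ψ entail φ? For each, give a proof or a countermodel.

(⇒) This fails. Under q = T, r = F, p = F, the left side is true but the right side is false.

(⇐) This fails. Under q = F, r = T, p = F, the left side is false but the right side is true.

Both directions fail.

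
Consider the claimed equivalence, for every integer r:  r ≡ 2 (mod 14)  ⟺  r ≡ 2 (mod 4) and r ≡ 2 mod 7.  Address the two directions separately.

(⇒) This fails: r = 16 gives 16 ≡ 2 (mod 14) but 16 ≡ 0 (mod 4), so the conjunction on the right does not hold.

(⇐) Conversely, if r ≡ 2 (mod 4) and r ≡ 2 (mod 7), then by the Chinese remainder theorem r ≡ 2 (mod 28). Since 2 ≡ 2 (mod 14) and 14 ∣ 28, we get r ≡ 2 (mod 14).

(⇒) fails; (⇐) holds.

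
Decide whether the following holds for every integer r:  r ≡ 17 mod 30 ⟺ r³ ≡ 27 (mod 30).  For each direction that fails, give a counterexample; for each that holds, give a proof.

[⇒] This fails: take r = 17. Then 17 ≡ 17 (mod 30), but 17³ = 4913 ≡ 23 (mod 30), not 27.

[⇐] This fails: take r = 3. Then 3³ = 27 ≡ 27 (mod 30), yet 3 ≡ 3 (mod 30), not 17.

Both directions fail.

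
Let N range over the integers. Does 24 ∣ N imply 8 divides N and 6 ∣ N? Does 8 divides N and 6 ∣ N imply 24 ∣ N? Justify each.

(⟸) Suppose 8 ∣ N and 6 ∣ N. Any common multiple of 8 and 6 is a multiple of their lcm; here lcm(8, 6) = 8·6/gcd(8, 6) = 48/2 = 24, so 24 ∣ N.

(⟹) If 24 ∣ N, write N = 24q. Since 24 = 3·8, N = 8·(3q), so 8 ∣ N; and since 24 = 4·6, N = 6·(4q), so 6 ∣ N.

Both directions hold; the statement is true.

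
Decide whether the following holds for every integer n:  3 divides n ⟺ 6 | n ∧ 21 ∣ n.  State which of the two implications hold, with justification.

Forward direction. This fails: take n = 3. Certainly 3 ∣ 3, but 6 ∤ 3.

Converse. Suppose 6 ∣ n and 21 ∣ n. Any common multiple of 6 and 21 is a multiple of their lcm; here lcm(6, 21) = 6·21/gcd(6, 21) = 126/3 = 42, so 42 ∣ n. Since 3 ∣ 42, it follows that 3 ∣ n.

(⇒) fails; (⇐) holds.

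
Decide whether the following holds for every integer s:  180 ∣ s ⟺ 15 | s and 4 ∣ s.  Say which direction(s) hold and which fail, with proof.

Only the forward implication holds.

(⟹) If 180 ∣ s, write s = 180q. Since 180 = 12·15, s = 15·(12q), so 15 ∣ s; and since 180 = 45·4, s = 4·(45q), so 4 ∣ s.

(⟸) This fails: take s = 60. Both 15 ∣ 60 and 4 ∣ 60, yet 60 is not a multiple of 180 (since 60 = 0·180 + 60), so 180 ∤ 60.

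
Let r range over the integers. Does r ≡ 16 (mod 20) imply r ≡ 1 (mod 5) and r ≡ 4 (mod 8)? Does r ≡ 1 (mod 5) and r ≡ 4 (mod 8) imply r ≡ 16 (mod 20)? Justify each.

(⟹) This fails: r = 16 gives 16 ≡ 16 (mod 20) but 16 ≡ 0 (mod 8), so the conjunction on the right does not hold.

(⟸) Conversely, if r ≡ 1 (mod 5) and r ≡ 4 (mod 8), then by the Chinese remainder theorem r ≡ 36 (mod 40). Since 36 ≡ 16 (mod 20) and 20 ∣ 40, we get r ≡ 16 (mod 20).

Not equivalent: only (⇐) holds.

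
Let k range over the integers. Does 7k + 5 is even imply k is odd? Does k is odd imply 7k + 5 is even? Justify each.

Both implications hold.

[⇐] Suppose k is odd; write k = 2j + 1. Then 7k + 5 = 7·(2j + 1) + 5 = 2·7j + 12, which is even.

[⇒] Suppose 7k + 5 is even. Since 7 is odd, 7k and k have the same parity, so 7k + 5 ≡ k + 5 (mod 2). As 5 is odd, 7k + 5 is even exactly when k is odd. Thus k is odd.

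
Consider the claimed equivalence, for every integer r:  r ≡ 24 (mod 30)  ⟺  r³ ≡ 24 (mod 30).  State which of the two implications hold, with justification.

Both implications hold.

[⇒] Suppose r ≡ 24 (mod 30). Write r = 30j + 24. Then (30j + 24)³ = 27000j³ + 64800j² + 51840j + 13824 = 30(900j³ + 2160j² + 1728j + 460) + 24, so r³ ≡ 24 (mod 30).

[⇐] Conversely, suppose r³ ≡ 24 (mod 30). The only residue r in {0, …, 29} with r³ ≡ 24 (mod 30) is r = 24, so r ≡ 24 (mod 30).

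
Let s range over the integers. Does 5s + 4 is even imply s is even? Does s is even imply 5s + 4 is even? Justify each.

Forward direction. Suppose 5s + 4 is even. Since 5 is odd, 5s and s have the same parity, so 5s + 4 ≡ s + 4 (mod 2). As 4 is even, 5s + 4 is even exactly when s is even. Thus s is even.

Converse. Suppose s is even; write s = 2j. Then 5s + 4 = 5·(2j) + 4 = 2·5j + 4, which is even.

The biconditional holds.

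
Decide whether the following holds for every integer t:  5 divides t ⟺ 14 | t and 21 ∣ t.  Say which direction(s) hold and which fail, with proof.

[⇒] This fails: take t = 5. Certainly 5 ∣ 5, but 14 ∤ 5.

[⇐] This fails: take t = 42. Both 14 ∣ 42 and 21 ∣ 42, yet 42 is not a multiple of 5 (since 42 = 8·5 + 2), so 5 ∤ 42.

Both directions fail.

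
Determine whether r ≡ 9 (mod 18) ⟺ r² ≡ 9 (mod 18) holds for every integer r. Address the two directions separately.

Forward direction. Suppose r ≡ 9 (mod 18). Write r = 18j + 9. Then (18j + 9)² = 324j² + 324j + 81 = 18(18j² + 18j + 4) + 9, so r² ≡ 9 (mod 18).

Converse. This fails: take r = 3. Then 3² = 9 ≡ 9 (mod 18), yet 3 ≡ 3 (mod 18), not 9.

(⇒) holds; (⇐) fails.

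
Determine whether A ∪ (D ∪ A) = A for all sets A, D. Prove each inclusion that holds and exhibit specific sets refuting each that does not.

(⊇) Let x ∈ A. Then either x ∈ A and x ∉ D; or x ∈ A ∩ D. In each case x ∈ A ∪ (D ∪ A), so A ⊆ A ∪ (D ∪ A).

(⊆) This inclusion fails. Take A = ∅, D = {1}; then 1 ∈ A ∪ (D ∪ A) but 1 ∉ A.

The sets are not equal: only the reverse inclusion holds.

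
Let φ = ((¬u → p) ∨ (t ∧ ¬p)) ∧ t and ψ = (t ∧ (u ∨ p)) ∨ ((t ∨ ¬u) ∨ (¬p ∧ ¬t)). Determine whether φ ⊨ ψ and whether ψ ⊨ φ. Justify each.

Not equivalent: only (⇒) holds.

Forward direction. Assume the antecedent. If p is true, the antecedent forces (p = T, t = T, u = F) or (p = T, t = T, u = T), and the consequent holds there. If p is false, the consequent reduces to true regardless of the other variables. Either way the consequent holds.

Converse. This fails. Under p = F, t = F, u = F, the left side is false but the right side is true.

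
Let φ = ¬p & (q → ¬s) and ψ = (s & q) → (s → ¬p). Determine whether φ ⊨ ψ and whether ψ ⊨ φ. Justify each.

[⇐] This fails. Under s = F, p = T, q = F, the left side is false but the right side is true.

[⇒] Assume the antecedent. If s is true, the antecedent forces (s = T, p = F, q = F), and (s & q) → (s → ¬p) holds there. If s is false, (s & q) → (s → ¬p) reduces to true regardless of the other variables. Either way (s & q) → (s → ¬p) holds.

Only the forward direction holds.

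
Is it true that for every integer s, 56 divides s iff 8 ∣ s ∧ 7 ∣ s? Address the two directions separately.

Forward direction. If 56 ∣ s, write s = 56q. Since 56 = 7·8, s = 8·(7q), so 8 ∣ s; and since 56 = 8·7, s = 7·(8q), so 7 ∣ s.

Converse. Suppose 8 ∣ s and 7 ∣ s. Any common multiple of 8 and 7 is a multiple of their lcm; here gcd(8, 7) = 1, so lcm(8, 7) = 8·7 = 56, so 56 ∣ s.

Equivalent; both directions hold.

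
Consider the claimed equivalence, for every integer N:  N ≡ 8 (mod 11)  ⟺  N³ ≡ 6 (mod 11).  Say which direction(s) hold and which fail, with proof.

(⇐) Suppose N³ ≡ 6 (mod 11). The only residue r in {0, …, 10} with r³ ≡ 6 (mod 11) is r = 8, so N ≡ 8 (mod 11).

(⇒) Suppose N ≡ 8 (mod 11). Write N = 11j + 8. Then (11j + 8)³ = 1331j³ + 2904j² + 2112j + 512 = 11(121j³ + 264j² + 192j + 46) + 6, so N³ ≡ 6 (mod 11).

Both directions hold; the statement is true.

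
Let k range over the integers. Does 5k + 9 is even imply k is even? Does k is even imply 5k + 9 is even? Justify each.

Neither implication holds.

[⇒] This fails: k = 1 gives 5k + 9 = 14, which is even, but 1 is odd, not even.

[⇐] This also fails: k = 2 is even, but 5k + 9 = 19 is odd, not even.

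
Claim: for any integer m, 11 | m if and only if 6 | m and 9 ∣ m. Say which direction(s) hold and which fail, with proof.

Neither implication holds.

[⇒] This fails: take m = 11. Certainly 11 ∣ 11, but 6 ∤ 11.

[⇐] This fails: take m = 18. Both 6 ∣ 18 and 9 ∣ 18, yet 18 is not a multiple of 11 (since 18 = 1·11 + 7), so 11 ∤ 18.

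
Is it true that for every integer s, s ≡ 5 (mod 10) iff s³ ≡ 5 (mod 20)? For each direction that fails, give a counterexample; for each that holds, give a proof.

(⇒) fails; (⇐) holds.

Forward direction. This fails: take s = 15. Then 15 ≡ 5 (mod 10), but 15³ = 3375 ≡ 15 (mod 20), not 5.

Converse. The residues r modulo 20 with r³ ≡ 5 (mod 20) are exactly {5}, and each is ≡ 5 (mod 10).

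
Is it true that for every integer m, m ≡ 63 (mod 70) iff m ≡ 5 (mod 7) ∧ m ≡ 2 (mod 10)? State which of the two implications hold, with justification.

Neither implication holds.

[⇒] This fails: m = 63 gives 63 ≡ 63 (mod 70) but 63 ≡ 0 (mod 7), so the conjunction on the right does not hold.

[⇐] This fails: m = 12 satisfies both congruences on the right (12 ≡ 5 mod 7 and 12 ≡ 2 mod 10) yet 12 ≡ 12 (mod 70), not 63.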